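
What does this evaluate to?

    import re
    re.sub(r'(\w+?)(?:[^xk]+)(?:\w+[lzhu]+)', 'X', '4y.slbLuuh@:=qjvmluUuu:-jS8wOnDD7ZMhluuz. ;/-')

The pattern matches one or more of a word character (lazy) (captured); then one or more of any character except [xk] (non-capturing group); then one or more of a word character, then one or more of one of [lzhu] (non-capturing group).
`sub` substitutes 'X' at each match site.

'X. ;/-'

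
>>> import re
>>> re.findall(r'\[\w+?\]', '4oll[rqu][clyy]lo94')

With no groups in the pattern, `findall` gives back each whole match — 2 here.

['[rqu]', '[clyy]']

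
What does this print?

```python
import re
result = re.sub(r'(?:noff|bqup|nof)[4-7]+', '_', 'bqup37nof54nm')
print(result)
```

Matches: at [6:11] → 'nof54'.
`sub` substitutes '_' at each match site.

bqup37_nm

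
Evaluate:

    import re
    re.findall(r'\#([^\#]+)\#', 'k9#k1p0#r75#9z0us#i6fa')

`findall` collects group 1 from each match (2 total).

['k1p0', '9z0us']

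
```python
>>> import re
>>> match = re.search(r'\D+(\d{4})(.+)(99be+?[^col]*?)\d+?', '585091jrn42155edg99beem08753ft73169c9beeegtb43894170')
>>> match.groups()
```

('4215', '5edg', '99beem')

The pattern matches one or more of a non-digit; then exactly 4 of a digit (captured); then one or more of any character (captured); then the literal '99b', then one or more of the literal 'e' (lazy), then zero or more of any character except [col] (lazy) (captured); then one or more of a digit (lazy).
Unlike `match`, `search` isn't anchored — it looks for the pattern anywhere in the string.
The match spans [6:24] → 'jrn42155edg99beem0'.
Captured: group 1 = '4215', group 2 = '5edg', group 3 = '99beem'.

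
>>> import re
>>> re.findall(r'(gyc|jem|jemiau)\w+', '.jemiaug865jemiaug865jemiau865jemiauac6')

['jem']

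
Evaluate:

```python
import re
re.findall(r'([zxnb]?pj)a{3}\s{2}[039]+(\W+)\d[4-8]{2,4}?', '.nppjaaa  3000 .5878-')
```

[('pj', ' .')]

The pattern matches optionally one of [zxnb], then the literal 'pj' (captured); then exactly 3 of a literal 'a', then exactly 2 of whitespace, then one or more of one of [039]; then one or more of a non-word character (captured); then a digit, then 2 to 4 of a character in [4-8] (lazy).
Matches: at [3:19] match 'pjaaa  3000 .587', groups = ('pj', ' .').
`findall` packs the 2 group values into a tuple for every match.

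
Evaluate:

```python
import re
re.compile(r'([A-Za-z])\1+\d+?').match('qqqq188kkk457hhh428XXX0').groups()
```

('q',)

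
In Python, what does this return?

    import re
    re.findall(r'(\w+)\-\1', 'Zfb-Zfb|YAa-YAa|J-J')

['Zfb', 'YAa', 'J']

After group 1 captures some text, `\1` only succeeds where that same text appears again.
Because there's exactly one group, `findall` drops the full match and keeps group 1 from each hit.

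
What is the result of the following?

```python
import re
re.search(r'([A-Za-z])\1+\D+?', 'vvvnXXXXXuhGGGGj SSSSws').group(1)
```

'v'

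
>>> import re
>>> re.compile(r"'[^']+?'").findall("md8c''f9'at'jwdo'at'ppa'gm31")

["'f9'", "'jwdo'", "'ppa'"]

Since nothing is captured, `findall` lists the 3 matched substrings directly.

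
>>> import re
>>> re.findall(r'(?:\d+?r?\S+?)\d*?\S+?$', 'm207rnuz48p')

The pattern matches one or more of a digit (lazy), then optionally a literal 'r', then one or more of a non-whitespace character (lazy) (non-capturing group); then zero or more of a digit (lazy); then one or more of a non-whitespace character (lazy); then anchored at the end.
Scanning left to right: at [1:11] → '207rnuz48p'.
`findall` yields the raw match text (1 of them) because the pattern has no groups.

['207rnuz48p']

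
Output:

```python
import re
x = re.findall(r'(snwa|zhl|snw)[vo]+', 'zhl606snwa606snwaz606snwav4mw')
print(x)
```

['snwa']

Walking the string: at [21:26] match 'snwav', group 1 = 'snwa'.
Because there's exactly one group, `findall` drops the full match and keeps group 1 from the one hit.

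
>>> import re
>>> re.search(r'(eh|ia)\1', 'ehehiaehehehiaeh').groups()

('eh',)

`\1` has to match the exact text group 1 already captured.
Unlike `match`, `search` isn't anchored — it looks for the pattern anywhere in the string.
The match spans [0:4] → 'eheh'.
Captured: group 1 = 'eh'.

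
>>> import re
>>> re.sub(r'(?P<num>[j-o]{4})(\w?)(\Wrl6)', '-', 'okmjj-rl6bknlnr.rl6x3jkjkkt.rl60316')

'-b-x3j-0316'

The pattern matches exactly 4 of a character in [j-o] (captured as 'num'); then optionally a word character (captured); then a non-word character, then the literal 'rl6' (captured).
Matches: at [0:9] → 'okmjj-rl6'; at [10:19] → 'knlnr.rl6'; at [22:31] → 'kjkkt.rl6'.
`sub` substitutes '-' at each match site.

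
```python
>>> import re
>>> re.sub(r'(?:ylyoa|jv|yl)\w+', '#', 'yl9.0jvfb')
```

'#.0#'

Matches: at [0:3] → 'yl9'; at [5:9] → 'jvfb'.
`sub` substitutes '#' at each match site.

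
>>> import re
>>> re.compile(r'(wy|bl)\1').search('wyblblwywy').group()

'blbl'

A backreference is literal: `\1` must see the identical characters the first group matched.
The match spans [2:6] → 'blbl'.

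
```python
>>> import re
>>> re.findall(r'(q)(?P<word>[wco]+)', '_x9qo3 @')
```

The pattern matches a literal 'q' (captured); then one or more of one of [wco] (captured as 'word').
With 2 capturing groups, `findall` returns a 2-tuple per match.

[('q', 'o')]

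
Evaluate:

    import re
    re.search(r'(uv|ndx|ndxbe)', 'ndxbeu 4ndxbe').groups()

('ndx',)

`|` is ordered: at each position the engine commits to the first alternative that works.
Unlike `match`, `search` isn't anchored — it looks for the pattern anywhere in the string.
The match spans [0:3] → 'ndx'.
Captured: group 1 = 'ndx'.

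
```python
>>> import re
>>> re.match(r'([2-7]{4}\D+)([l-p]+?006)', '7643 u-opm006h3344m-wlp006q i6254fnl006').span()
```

(0, 13)

The pattern matches exactly 4 of a character in [2-7], then one or more of a non-digit (captured); then one or more of a character in [l-p] (lazy), then the literal '006' (captured).
`match` is anchored at position 0; if the pattern doesn't fit there, it returns None.
The match spans [0:13] → '7643 u-opm006'.
Captured: group 1 = '7643 u-op', group 2 = 'm006'.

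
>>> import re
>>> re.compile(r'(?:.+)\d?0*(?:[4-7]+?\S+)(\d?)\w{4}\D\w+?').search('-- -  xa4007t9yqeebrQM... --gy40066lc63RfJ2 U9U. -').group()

'-- -  xa4007t9yqeebrQM... --gy40066lc63RfJ2 U'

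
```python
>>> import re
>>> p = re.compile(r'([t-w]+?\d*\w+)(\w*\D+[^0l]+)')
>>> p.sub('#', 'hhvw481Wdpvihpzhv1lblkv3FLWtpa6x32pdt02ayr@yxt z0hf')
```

'hh#0hf'

The pattern matches one or more of a character in [t-w] (lazy), then zero or more of a digit, then one or more of a word character (captured); then zero or more of a word character, then one or more of a non-digit, then one or more of any character except [0l] (captured).
Matches: at [2:48] → 'vw481Wdpvihpzhv1lblkv3FLWtpa6x32pdt02ayr@yxt z'.
`sub` substitutes '#' at each match site.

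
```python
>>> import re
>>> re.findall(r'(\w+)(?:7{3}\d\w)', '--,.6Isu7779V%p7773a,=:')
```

The pattern matches one or more of a word character (captured); then exactly 3 of a literal '7', then a digit, then a word character (non-capturing group).
Scanning left to right: at [4:13] match '6Isu7779V', group 1 = '6Isu'; at [14:20] match 'p7773a', group 1 = 'p'.
`findall` collects group 1 from each match (2 total).

['6Isu', 'p']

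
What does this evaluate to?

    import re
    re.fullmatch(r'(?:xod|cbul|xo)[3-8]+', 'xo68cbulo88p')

None

`fullmatch` succeeds only if the pattern covers the string from start to end.
Here there's no way to consume every character, so the call returns None.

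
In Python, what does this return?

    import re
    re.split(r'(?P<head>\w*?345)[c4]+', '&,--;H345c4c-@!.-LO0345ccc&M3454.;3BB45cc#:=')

Pattern: zero or more of a word character (lazy), then the literal '345' (captured as 'head'); then one or more of one of [c4].
Matches to split on: at [5:12] → 'H345c4c'; at [17:26] → 'LO0345ccc'; at [27:32] → 'M3454'.
`re.split` interleaves the captured-group text with the surrounding fragments.

['&,--;', 'H345', '-@!.-', 'LO0345', '&', 'M345', '.;3BB45cc#:=']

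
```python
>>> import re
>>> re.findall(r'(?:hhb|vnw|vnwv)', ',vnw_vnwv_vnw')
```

['vnw', 'vnw', 'vnw']

Branches in `(...|...)` are attempted left-to-right; the first branch that allows the whole pattern to succeed is taken.
With no groups in the pattern, `findall` gives back each whole match — 3 here.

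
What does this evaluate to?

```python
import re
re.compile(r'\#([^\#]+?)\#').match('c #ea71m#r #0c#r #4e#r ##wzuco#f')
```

None

`match` is anchored at position 0; if the pattern doesn't fit there, it returns None.
Here the string doesn't start with a match, so the call returns None.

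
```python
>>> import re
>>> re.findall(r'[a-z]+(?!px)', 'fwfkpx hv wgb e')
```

['fwfkpx', 'hv', 'wgb', 'e']

Because the assertion is negative and zero-width, positions next to the forbidden text are skipped.
No capturing groups, so `findall` returns the 4 full match strings.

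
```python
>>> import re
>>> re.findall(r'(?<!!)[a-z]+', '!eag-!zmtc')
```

The negative lookaround is zero-width — it rules out positions where the adjacent text would match, without consuming anything.
Since nothing is captured, `findall` lists the 2 matched substrings directly.

['ag', 'mtc']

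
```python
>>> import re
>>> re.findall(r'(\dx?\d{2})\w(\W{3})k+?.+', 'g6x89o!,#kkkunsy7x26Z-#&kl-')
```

[('6x89', '!,#')]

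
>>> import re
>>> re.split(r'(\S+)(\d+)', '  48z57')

['  ', '48z5', '7', '']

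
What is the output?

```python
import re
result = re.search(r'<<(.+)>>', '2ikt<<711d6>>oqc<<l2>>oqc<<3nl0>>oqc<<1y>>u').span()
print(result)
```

`re.search` scans for the first position where the pattern succeeds.
The match spans [4:42] → '<<711d6>>oqc<<l2>>oqc<<3nl0>>oqc<<1y>>'.
Captured: group 1 = '711d6>>oqc<<l2>>oqc<<3nl0>>oqc<<1y'.

(4, 42)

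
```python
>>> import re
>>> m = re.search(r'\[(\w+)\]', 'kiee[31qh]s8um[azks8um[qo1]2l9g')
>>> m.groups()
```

The match spans [4:10] → '[31qh]'.
Captured: group 1 = '31qh'.

('31qh',)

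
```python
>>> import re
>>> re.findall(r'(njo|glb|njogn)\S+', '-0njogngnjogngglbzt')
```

['njo']

`|` is ordered: at each position the engine commits to the first alternative that works.
Scanning left to right: at [2:19] match 'njogngnjogngglbzt', group 1 = 'njo'.
Because there's exactly one group, `findall` drops the full match and keeps group 1 from the one hit.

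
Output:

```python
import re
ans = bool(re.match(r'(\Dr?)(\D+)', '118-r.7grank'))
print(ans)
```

False

`re.match` only tries the pattern at the start of the string.
Here the pattern fails at index 0, so the call returns None, and `bool(None)` is False.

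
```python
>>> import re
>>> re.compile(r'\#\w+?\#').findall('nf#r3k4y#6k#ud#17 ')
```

['#r3k4y#', '#ud#']

Matches: at [2:9] → '#r3k4y#'; at [11:15] → '#ud#'.
Since nothing is captured, `findall` lists the 2 matched substrings directly.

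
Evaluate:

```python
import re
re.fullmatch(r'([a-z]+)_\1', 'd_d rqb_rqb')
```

None

`\1` has to match the exact text group 1 already captured.
`fullmatch` succeeds only if the pattern covers the string from start to end.
Here there's no way to consume every character, so the call returns None.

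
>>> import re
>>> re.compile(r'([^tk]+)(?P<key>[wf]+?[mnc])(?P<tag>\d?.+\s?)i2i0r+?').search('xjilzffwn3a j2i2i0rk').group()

Pattern: one or more of any character except [tk] (captured); then one or more of one of [wf] (lazy), then one of [mnc] (captured as 'key'); then optionally a digit, then one or more of any character, then optionally whitespace (captured as 'tag'); then the literal 'i', then the literal '2i0', then one or more of the literal 'r' (lazy).
Unlike `match`, `search` isn't anchored — it looks for the pattern anywhere in the string.
The match spans [0:19] → 'xjilzffwn3a j2i2i0r'.
Captured: group 1 = 'xjilzff', group 2 = 'wn', group 3 = '3a j2'.

'xjilzffwn3a j2i2i0r'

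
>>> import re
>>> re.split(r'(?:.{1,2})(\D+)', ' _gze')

['', 'gze', '']

`re.split` interleaves the captured-group text with the surrounding fragments.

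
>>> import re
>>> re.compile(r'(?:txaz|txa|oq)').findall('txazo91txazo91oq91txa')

['txaz', 'txaz', 'oq', 'txa']

The regex engine tests alternatives in the order written; an earlier branch that matches wins even if a later one would match more.
Matches: at [0:4] → 'txaz'; at [7:11] → 'txaz'; at [14:16] → 'oq'; at [18:21] → 'txa'.
No capturing groups, so `findall` returns the 4 full match strings.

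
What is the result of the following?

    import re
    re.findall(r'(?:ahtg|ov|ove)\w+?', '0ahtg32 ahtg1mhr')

Matches: at [1:6] → 'ahtg3'; at [8:13] → 'ahtg1'.
Since nothing is captured, `findall` lists the 2 matched substrings directly.

['ahtg3', 'ahtg1']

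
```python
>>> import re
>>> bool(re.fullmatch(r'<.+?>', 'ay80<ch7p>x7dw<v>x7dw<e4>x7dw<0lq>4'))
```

False

`re.fullmatch` requires the pattern to consume the entire string.
Here the pattern can't cover the whole string, so the call returns None, and `bool(None)` is False.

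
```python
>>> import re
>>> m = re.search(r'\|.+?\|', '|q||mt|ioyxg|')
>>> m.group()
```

'|q|'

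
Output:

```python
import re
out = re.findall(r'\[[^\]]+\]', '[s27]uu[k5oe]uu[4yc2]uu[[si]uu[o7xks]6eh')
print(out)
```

['[s27]', '[k5oe]', '[4yc2]', '[[si]', '[o7xks]']

`findall` yields the raw match text (5 of them) because the pattern has no groups.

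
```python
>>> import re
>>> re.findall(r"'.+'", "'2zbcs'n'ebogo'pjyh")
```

`findall` yields the raw match text (1 of them) because the pattern has no groups.

["'2zbcs'n'ebogo'"]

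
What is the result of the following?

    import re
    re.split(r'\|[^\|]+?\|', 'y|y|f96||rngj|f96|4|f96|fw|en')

['y', 'f96|', 'f96', 'f96', 'en']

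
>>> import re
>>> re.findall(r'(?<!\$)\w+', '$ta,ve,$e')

['a', 've']

The negative lookahead/lookbehind blocks any match where the forbidden context is present.
Matches: at [2:3] → 'a'; at [4:6] → 've'.
Since nothing is captured, `findall` lists the 2 matched substrings directly.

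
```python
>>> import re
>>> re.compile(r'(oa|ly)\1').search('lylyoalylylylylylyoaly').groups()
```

('ly',)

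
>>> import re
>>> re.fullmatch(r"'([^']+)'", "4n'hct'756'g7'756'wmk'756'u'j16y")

`fullmatch` succeeds only if the pattern covers the string from start to end.
Here the string isn't matched end-to-end, so the call returns None.

None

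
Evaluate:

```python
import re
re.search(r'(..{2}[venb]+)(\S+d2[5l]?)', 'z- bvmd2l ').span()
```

This matches any character, then exactly 2 of any character, then one or more of one of [venb] (captured); then one or more of a non-whitespace character, then the literal 'd2', then optionally one of [5l] (captured).
Unlike `match`, `search` isn't anchored — it looks for the pattern anywhere in the string.
The match spans [0:9] → 'z- bvmd2l'.
Captured: group 1 = 'z- bv', group 2 = 'md2l'.

(0, 9)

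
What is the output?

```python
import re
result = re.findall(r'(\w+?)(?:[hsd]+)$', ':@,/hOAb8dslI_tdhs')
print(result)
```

['hOAb8dslI_t']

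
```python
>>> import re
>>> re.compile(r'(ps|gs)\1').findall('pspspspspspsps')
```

['ps', 'ps', 'ps']

`\1` has to match the exact text group 1 already captured.
Because there's exactly one group, `findall` drops the full match and keeps group 1 from each hit.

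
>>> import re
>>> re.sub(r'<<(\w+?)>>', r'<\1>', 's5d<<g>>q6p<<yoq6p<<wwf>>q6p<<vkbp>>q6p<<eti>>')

Matches: at [3:8] → '<<g>>'; at [18:25] → '<<wwf>>'; at [28:36] → '<<vkbp>>'; at [39:46] → '<<eti>>'.
`\1` in the replacement pulls in group 1's text for each match.

's5d<g>q6p<<yoq6p<wwf>q6p<vkbp>q6p<eti>'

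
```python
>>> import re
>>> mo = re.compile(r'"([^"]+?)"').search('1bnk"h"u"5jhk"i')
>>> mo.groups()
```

('h',)

`search` walks the string left to right and returns the first match it finds.
The match spans [4:7] → '"h"'.
Captured: group 1 = 'h'.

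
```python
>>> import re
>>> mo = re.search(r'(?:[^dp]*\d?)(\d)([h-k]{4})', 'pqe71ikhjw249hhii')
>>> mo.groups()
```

('9', 'hhii')

The match spans [1:17] → 'qe71ikhjw249hhii'.
Captured: group 1 = '9', group 2 = 'hhii'.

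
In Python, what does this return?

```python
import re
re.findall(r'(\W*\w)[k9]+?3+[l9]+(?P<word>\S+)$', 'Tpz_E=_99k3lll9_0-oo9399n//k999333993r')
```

2 groups means the one result is a tuple of 2 captured strings — 1 here.

[('=_', '_0-oo9399n//k999333993r')]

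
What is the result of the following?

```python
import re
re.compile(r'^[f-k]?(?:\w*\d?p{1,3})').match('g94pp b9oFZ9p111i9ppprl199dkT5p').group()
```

`re.match` won't scan ahead — the pattern has to work from the very first character.
The match spans [0:5] → 'g94pp'.

'g94pp'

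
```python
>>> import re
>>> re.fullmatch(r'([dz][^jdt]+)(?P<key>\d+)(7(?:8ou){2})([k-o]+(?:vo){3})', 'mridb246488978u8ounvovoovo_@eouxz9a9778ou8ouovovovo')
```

None

Pattern: one of [dz], then one or more of any character except [jdt] (captured); then one or more of a digit (captured as 'key'); then the literal '7', then the literal '8ou' repeated 2 times (captured); then one or more of a character in [k-o], then the literal 'vo' repeated 3 times (captured).
For `fullmatch`, every character of the input must be accounted for by the pattern.
Here there's no way to consume every character, so the call returns None.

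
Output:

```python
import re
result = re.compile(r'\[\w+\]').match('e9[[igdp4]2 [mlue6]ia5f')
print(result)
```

None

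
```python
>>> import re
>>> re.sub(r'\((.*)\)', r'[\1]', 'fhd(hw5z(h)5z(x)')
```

'fhd[hw5z(h)5z(x]'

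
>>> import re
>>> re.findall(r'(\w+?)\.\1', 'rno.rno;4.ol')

['rno']

`\1` is not a pattern — it's the concrete string captured by group 1, re-applied verbatim.
Walking the string: at [0:7] match 'rno.rno', group 1 = 'rno'.
With a single group, `findall` returns only what that group captured — 1 item.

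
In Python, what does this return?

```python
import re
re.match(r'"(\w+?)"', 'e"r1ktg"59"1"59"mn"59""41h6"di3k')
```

None

`re.match` only tries the pattern at the start of the string.
Here the pattern fails at index 0, so the call returns None.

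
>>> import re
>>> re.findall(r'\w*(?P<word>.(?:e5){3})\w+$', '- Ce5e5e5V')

['Ce5e5e5']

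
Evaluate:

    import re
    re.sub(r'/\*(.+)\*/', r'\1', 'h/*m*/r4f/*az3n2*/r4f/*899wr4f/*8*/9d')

'hm*/r4f/*az3n2*/r4f/*899wr4f/*89d'

Matches: at [1:35] → '/*m*/r4f/*az3n2*/r4f/*899wr4f/*8*/'.
`\1` in the replacement pulls in group 1's text for each match.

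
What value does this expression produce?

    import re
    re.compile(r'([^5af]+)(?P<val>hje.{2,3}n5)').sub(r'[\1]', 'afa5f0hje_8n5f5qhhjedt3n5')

The replacement refers to a captured group, so each match is rewritten using its own captured text.

'afa5f[0]f5[qh]'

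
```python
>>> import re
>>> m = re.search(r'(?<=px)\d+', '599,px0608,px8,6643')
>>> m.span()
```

(6, 10)

Lookahead/lookbehind check context without consuming it, so the matched span excludes the asserted characters.
`search` walks the string left to right and returns the first match it finds.
The match spans [6:10] → '0608'.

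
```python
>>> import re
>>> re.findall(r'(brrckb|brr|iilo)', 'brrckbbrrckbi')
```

['brrckb', 'brrckb']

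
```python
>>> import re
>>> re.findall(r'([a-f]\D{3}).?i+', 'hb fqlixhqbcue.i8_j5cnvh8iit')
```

The pattern matches a character in [a-f], then exactly 3 of a non-digit (captured); then optionally any character, then one or more of the literal 'i'.
Walking the string: at [1:7] match 'b fqli', group 1 = 'b fq'; at [10:16] match 'bcue.i', group 1 = 'bcue'; at [20:27] match 'cnvh8ii', group 1 = 'cnvh'.
Because there's exactly one group, `findall` drops the full match and keeps group 1 from each hit.

['b fq', 'bcue', 'cnvh']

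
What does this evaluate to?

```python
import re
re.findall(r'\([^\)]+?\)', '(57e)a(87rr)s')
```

['(57e)', '(87rr)']

Scanning left to right: at [0:5] → '(57e)'; at [6:12] → '(87rr)'.
With no groups in the pattern, `findall` gives back each whole match — 2 here.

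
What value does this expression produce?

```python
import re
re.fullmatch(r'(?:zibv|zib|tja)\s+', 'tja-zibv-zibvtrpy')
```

None

`re.fullmatch` is like wrapping the pattern in `^…$` (in single-line mode).
Here there's no way to consume every character, so the call returns None.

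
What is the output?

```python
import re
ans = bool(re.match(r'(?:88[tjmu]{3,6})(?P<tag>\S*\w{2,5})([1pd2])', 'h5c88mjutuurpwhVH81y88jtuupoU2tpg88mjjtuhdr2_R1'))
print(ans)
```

With `match`, the pattern is implicitly anchored at the beginning.
Here the string doesn't start with a match, so the call returns None, and `bool(None)` is False.

False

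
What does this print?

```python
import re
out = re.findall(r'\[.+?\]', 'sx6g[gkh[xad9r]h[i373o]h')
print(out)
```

['[gkh[xad9r]', '[i373o]']

Walking the string: at [4:15] → '[gkh[xad9r]'; at [16:23] → '[i373o]'.
With no groups in the pattern, `findall` gives back each whole match — 2 here.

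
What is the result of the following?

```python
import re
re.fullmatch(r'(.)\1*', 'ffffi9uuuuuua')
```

None

`fullmatch` succeeds only if the pattern covers the string from start to end.
Here the string isn't matched end-to-end, so the call returns None.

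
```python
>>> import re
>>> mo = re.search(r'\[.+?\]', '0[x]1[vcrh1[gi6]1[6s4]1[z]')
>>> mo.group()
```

'[x]'

With the lazy modifier that quantifier settles for the fewest repetitions that let the rest of the pattern succeed (the atoms after it are unaffected and can still be greedy).
`re.search` tries every starting position until one works.
The match spans [1:4] → '[x]'.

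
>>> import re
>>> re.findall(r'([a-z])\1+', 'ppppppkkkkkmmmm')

['p', 'k', 'm']

A backreference is literal: `\1` must see the identical characters the first group matched.
With a single group, `findall` returns only what that group captured — 3 items.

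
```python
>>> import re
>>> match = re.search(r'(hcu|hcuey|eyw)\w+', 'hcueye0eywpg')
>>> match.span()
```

(0, 12)

`re.search` tries every starting position until one works.
The match spans [0:12] → 'hcueye0eywpg'.
Captured: group 1 = 'hcu'.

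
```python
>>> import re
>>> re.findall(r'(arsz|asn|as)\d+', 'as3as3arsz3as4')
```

Because there's exactly one group, `findall` drops the full match and keeps group 1 from each hit.

['as', 'as', 'arsz', 'as']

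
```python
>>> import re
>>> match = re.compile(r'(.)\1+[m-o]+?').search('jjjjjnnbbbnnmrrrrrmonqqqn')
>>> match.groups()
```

('j',)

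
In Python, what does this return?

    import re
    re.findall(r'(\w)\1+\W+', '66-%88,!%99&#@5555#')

['6', '8', '9', '5']

`\1` is not a pattern — it's the concrete string captured by group 1, re-applied verbatim.
With a single group, `findall` returns only what that group captured — 4 items.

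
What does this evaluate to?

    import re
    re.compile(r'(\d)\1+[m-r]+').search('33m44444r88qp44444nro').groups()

('3',)

After group 1 captures some text, `\1` only succeeds where that same text appears again.
`re.search` scans for the first position where the pattern succeeds.
The match spans [0:3] → '33m'.
Captured: group 1 = '3'.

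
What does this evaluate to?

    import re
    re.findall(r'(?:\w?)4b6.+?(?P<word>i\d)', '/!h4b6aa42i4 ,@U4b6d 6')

`findall` collects group 1 from the one match (1 total).

['i4']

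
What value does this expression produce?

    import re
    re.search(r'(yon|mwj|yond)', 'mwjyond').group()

`search` walks the string left to right and returns the first match it finds.
The match spans [0:3] → 'mwj'.
Captured: group 1 = 'mwj'.

'mwj'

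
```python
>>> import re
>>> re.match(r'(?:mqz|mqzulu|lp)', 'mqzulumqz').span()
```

(0, 3)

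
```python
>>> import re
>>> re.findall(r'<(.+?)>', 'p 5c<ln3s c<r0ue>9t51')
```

`findall` collects group 1 from the one match (1 total).

['ln3s c<r0ue']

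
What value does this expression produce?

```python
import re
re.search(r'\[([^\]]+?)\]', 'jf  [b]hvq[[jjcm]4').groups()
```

('b',)

The match spans [4:7] → '[b]'.
Captured: group 1 = 'b'.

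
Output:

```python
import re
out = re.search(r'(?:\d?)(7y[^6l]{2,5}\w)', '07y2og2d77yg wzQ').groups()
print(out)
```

('7y2og2d7',)

The match spans [0:9] → '07y2og2d7'.
Captured: group 1 = '7y2og2d7'.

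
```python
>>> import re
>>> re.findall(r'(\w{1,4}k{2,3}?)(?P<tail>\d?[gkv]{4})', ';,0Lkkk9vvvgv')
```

`findall` packs the 2 group values into a tuple for every match.

[('0Lkkk', '9vvvg')]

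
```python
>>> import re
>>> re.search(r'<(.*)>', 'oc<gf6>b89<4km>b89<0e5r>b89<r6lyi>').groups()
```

('gf6>b89<4km>b89<0e5r>b89<r6lyi',)

`re.search` tries every starting position until one works.
The match spans [2:34] → '<gf6>b89<4km>b89<0e5r>b89<r6lyi>'.
Captured: group 1 = 'gf6>b89<4km>b89<0e5r>b89<r6lyi'.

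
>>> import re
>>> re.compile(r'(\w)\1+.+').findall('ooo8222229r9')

['o']

A backreference is literal: `\1` must see the identical characters the first group matched.
Walking the string: at [0:12] match 'ooo8222229r9', group 1 = 'o'.
One capturing group, so `findall` returns just the captured substring from the one match — 1 in all.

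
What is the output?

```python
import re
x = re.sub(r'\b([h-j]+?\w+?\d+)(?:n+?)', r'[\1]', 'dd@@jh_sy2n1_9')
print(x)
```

dd@@[jh_sy2]1_9

The pattern matches a word boundary (`\b`, zero-width); then one or more of a character in [h-j] (lazy), then one or more of a word character (lazy), then one or more of a digit (captured); then one or more of a literal 'n' (lazy) (non-capturing group).
Matches: at [4:11] → 'jh_sy2n'.
Each match is replaced using the text its own group 1 captured.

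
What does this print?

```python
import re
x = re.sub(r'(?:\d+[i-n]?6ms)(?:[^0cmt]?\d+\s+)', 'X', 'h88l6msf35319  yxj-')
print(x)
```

hXyxj-

Pattern: one or more of a digit, then optionally a character in [i-n], then the literal '6ms' (non-capturing group); then optionally any character except [0cmt], then one or more of a digit, then one or more of whitespace (non-capturing group).
Every occurrence is swapped for 'X'.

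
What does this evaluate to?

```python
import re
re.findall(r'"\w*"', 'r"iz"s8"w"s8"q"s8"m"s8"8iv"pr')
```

With no groups in the pattern, `findall` gives back each whole match — 5 here.

['"iz"', '"w"', '"q"', '"m"', '"8iv"']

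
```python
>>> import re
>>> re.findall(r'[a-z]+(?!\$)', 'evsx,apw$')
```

['evsx', 'ap']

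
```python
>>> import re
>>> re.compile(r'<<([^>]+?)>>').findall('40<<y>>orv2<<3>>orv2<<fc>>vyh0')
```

Scanning left to right: at [2:7] match '<<y>>', group 1 = 'y'; at [11:16] match '<<3>>', group 1 = '3'; at [20:26] match '<<fc>>', group 1 = 'fc'.
`findall` collects group 1 from each match (3 total).

['y', '3', 'fc']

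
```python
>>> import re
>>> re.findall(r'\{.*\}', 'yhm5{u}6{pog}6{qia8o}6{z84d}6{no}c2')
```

Walking the string: at [4:33] → '{u}6{pog}6{qia8o}6{z84d}6{no}'.
With no groups in the pattern, `findall` gives back each whole match — 1 here.

['{u}6{pog}6{qia8o}6{z84d}6{no}']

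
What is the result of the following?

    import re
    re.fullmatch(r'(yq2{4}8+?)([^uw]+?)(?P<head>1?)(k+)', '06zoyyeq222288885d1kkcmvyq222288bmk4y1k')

None

`fullmatch` succeeds only if the pattern covers the string from start to end.
Here there's no way to consume every character, so the call returns None.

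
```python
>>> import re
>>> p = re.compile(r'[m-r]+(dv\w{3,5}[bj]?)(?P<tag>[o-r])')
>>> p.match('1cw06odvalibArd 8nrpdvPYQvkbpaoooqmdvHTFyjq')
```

None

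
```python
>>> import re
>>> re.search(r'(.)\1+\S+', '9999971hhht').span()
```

(0, 11)

The backreference `\1` re-matches whatever the first group consumed, character for character.
`search` walks the string left to right and returns the first match it finds.
The match spans [0:11] → '9999971hhht'.
Captured: group 1 = '9'.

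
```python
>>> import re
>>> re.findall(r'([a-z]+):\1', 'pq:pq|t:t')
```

After group 1 captures some text, `\1` only succeeds where that same text appears again.
Matches: at [0:5] match 'pq:pq', group 1 = 'pq'; at [6:9] match 't:t', group 1 = 't'.
One capturing group, so `findall` returns just the captured substring from each match — 2 in all.

['pq', 't']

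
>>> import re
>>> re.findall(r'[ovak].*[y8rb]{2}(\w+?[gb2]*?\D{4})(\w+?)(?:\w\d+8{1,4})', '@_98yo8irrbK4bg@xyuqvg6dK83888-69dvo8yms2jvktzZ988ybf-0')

[('ms2jvkt', 'z')]

This matches one of [ovak]; then zero or more of any character; then exactly 2 of one of [y8rb]; then one or more of a word character (lazy), then zero or more of one of [gb2] (lazy), then exactly 4 of a non-digit (captured); then one or more of a word character (lazy) (captured); then a word character, then one or more of a digit, then 1 to 4 of a literal '8' (non-capturing group).
With the lazy modifier that quantifier settles for the fewest repetitions that let the rest of the pattern succeed (the atoms after it are unaffected and can still be greedy).
Scanning left to right: at [5:50] match 'o8irrbK4bg@xyuqvg6dK83888-69dvo8yms2jvktzZ988', groups = ('ms2jvkt', 'z').
With 2 capturing groups, `findall` returns a 2-tuple per match.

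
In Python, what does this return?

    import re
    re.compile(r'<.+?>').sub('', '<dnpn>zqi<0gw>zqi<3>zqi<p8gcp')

'zqizqizqi<p8gcp'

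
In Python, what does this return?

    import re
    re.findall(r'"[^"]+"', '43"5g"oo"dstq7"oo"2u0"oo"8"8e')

['"5g"', '"dstq7"', '"2u0"', '"8"']

Matches: at [2:6] → '"5g"'; at [8:15] → '"dstq7"'; at [17:22] → '"2u0"'; at [24:27] → '"8"'.
No capturing groups, so `findall` returns the 4 full match strings.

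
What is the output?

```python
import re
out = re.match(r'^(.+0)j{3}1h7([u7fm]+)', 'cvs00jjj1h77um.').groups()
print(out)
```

('cvs00', '7um')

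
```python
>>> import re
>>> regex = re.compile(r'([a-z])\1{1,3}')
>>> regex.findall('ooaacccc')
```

After group 1 captures some text, `\1` only succeeds where that same text appears again.
Scanning left to right: at [0:2] match 'oo', group 1 = 'o'; at [2:4] match 'aa', group 1 = 'a'; at [4:8] match 'cccc', group 1 = 'c'.
One capturing group, so `findall` returns just the captured substring from each match — 3 in all.

['o', 'a', 'c']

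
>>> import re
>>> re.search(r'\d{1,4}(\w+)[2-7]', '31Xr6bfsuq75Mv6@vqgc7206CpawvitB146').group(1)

The pattern matches 1 to 4 of a digit; then one or more of a word character (captured); then a character in [2-7].
`search` walks the string left to right and returns the first match it finds.
The match spans [0:15] → '31Xr6bfsuq75Mv6'.
Captured: group 1 = 'Xr6bfsuq75Mv'.

'Xr6bfsuq75Mv'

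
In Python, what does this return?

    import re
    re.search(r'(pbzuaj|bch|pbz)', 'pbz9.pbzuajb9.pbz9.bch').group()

'pbz'

`search` walks the string left to right and returns the first match it finds.
The match spans [0:3] → 'pbz'.
Captured: group 1 = 'pbz'.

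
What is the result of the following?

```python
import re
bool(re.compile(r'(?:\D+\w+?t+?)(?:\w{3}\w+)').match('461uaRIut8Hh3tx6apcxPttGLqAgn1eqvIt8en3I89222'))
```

False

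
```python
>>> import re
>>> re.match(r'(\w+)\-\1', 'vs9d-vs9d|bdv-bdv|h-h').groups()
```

`\1` has to match the exact text group 1 already captured.
`match` is anchored at position 0; if the pattern doesn't fit there, it returns None.
The match spans [0:9] → 'vs9d-vs9d'.
Captured: group 1 = 'vs9d'.

('vs9d',)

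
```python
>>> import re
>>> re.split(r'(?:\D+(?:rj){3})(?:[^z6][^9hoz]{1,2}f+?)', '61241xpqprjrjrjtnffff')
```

A `+?`/`*?`/`{m,n}?` starts at its minimum and grows only as far as needed for what follows to match.
The string is cut at each match, leaving 2 pieces.

['61241', 'ff']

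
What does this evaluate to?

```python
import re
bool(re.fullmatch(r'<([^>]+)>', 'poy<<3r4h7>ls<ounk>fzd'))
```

For `fullmatch`, every character of the input must be accounted for by the pattern.
Here the pattern can't cover the whole string, so the call returns None, and `bool(None)` is False.

False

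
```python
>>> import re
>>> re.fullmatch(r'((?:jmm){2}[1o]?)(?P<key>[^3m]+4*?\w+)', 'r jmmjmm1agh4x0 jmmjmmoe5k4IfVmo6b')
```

None

`re.fullmatch` requires the pattern to consume the entire string.
Here the string isn't matched end-to-end, so the call returns None.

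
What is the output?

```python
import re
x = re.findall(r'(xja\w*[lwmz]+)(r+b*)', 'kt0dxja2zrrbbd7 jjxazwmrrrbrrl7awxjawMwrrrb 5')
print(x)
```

The pattern matches the literal 'xja', then zero or more of a word character, then one or more of one of [lwmz] (captured); then one or more of a literal 'r', then zero or more of the literal 'b' (captured).
Scanning left to right: at [4:13] match 'xja2zrrbb', groups = ('xja2z', 'rrbb'); at [33:43] match 'xjawMwrrrb', groups = ('xjawMw', 'rrrb').
2 groups means each result is a tuple of 2 captured strings — 2 here.

[('xja2z', 'rrbb'), ('xjawMw', 'rrrb')]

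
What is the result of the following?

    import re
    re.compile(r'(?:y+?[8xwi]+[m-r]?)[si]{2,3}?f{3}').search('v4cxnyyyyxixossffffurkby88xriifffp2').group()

'yyyyxixossfff'

Pattern: one or more of the literal 'y' (lazy), then one or more of one of [8xwi], then optionally a character in [m-r] (non-capturing group); then 2 to 3 of one of [si] (lazy), then exactly 3 of a literal 'f'.
`search` walks the string left to right and returns the first match it finds.
The match spans [5:18] → 'yyyyxixossfff'.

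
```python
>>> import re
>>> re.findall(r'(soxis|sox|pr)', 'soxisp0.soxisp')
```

['soxis', 'soxis']

The regex engine tests alternatives in the order written; an earlier branch that matches wins even if a later one would match more.
Scanning left to right: at [0:5] match 'soxis', group 1 = 'soxis'; at [8:13] match 'soxis', group 1 = 'soxis'.
With a single group, `findall` returns only what that group captured — 2 items.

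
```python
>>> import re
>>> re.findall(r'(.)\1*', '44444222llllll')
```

`\1` has to match the exact text group 1 already captured.
`findall` collects group 1 from each match (3 total).

['4', '2', 'l']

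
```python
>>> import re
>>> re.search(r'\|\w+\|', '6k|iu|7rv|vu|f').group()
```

'|iu|'

Unlike `match`, `search` isn't anchored — it looks for the pattern anywhere in the string.
The match spans [2:6] → '|iu|'.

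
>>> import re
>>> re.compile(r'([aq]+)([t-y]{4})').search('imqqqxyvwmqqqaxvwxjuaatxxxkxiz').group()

'qqqxyvw'

This matches one or more of one of [aq] (captured); then exactly 4 of a character in [t-y] (captured).
`re.search` tries every starting position until one works.
The match spans [2:9] → 'qqqxyvw'.
Captured: group 1 = 'qqq', group 2 = 'xyvw'.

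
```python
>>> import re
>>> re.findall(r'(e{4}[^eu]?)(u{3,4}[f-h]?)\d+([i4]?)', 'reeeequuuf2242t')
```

[('eeeeq', 'uuuf', '')]

The pattern matches exactly 4 of a literal 'e', then optionally any character except [eu] (captured); then 3 to 4 of the literal 'u', then optionally a character in [f-h] (captured); then one or more of a digit; then optionally one of [i4] (captured).
Walking the string: at [1:14] match 'eeeequuuf2242', groups = ('eeeeq', 'uuuf', '').
`findall` packs the 3 group values into a tuple for every match.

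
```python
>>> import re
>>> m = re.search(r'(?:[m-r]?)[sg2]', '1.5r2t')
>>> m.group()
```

'r2'

Pattern: optionally a character in [m-r] (non-capturing group); then one of [sg2].
`search` walks the string left to right and returns the first match it finds.
The match spans [3:5] → 'r2'.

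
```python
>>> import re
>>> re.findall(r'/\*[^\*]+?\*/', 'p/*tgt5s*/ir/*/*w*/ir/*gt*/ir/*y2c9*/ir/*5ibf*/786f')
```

Matches: at [1:10] → '/*tgt5s*/'; at [14:19] → '/*w*/'; at [21:27] → '/*gt*/'; at [29:37] → '/*y2c9*/'; at [39:47] → '/*5ibf*/'.
`findall` yields the raw match text (5 of them) because the pattern has no groups.

['/*tgt5s*/', '/*w*/', '/*gt*/', '/*y2c9*/', '/*5ibf*/']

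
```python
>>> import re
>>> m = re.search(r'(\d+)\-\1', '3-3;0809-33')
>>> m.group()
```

'3-3'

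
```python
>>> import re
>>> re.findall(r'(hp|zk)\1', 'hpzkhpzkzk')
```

A backreference is literal: `\1` must see the identical characters the first group matched.
Walking the string: at [6:10] match 'zkzk', group 1 = 'zk'.
Because there's exactly one group, `findall` drops the full match and keeps group 1 from the one hit.

['zk']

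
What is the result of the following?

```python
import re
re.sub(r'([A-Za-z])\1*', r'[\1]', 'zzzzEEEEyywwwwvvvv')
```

`\1` is not a pattern — it's the concrete string captured by group 1, re-applied verbatim.
Matches: at [0:4] → 'zzzz'; at [4:8] → 'EEEE'; at [8:10] → 'yy'; at [10:14] → 'wwww'; at [14:18] → 'vvvv'.
The replacement refers to a captured group, so each match is rewritten using its own captured text.

'[z][E][y][w][v]'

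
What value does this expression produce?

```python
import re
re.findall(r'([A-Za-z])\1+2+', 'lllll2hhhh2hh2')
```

['l', 'h', 'h']

A backreference is literal: `\1` must see the identical characters the first group matched.
Scanning left to right: at [0:6] match 'lllll2', group 1 = 'l'; at [6:11] match 'hhhh2', group 1 = 'h'; at [11:14] match 'hh2', group 1 = 'h'.
`findall` collects group 1 from each match (3 total).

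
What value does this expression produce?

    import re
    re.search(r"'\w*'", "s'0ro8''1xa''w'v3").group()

The match spans [1:7] → "'0ro8'".

"'0ro8'"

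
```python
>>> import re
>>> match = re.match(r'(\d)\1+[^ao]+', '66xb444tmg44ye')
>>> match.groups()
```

`\1` has to match the exact text group 1 already captured.
With `match`, the pattern is implicitly anchored at the beginning.
The match spans [0:14] → '66xb444tmg44ye'.
Captured: group 1 = '6'.

('6',)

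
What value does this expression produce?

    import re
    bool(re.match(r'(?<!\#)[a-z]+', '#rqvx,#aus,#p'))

False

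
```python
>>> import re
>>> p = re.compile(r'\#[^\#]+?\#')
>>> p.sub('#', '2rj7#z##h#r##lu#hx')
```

'2rj7##r##hx'

Matches: at [4:7] → '#z#'; at [7:10] → '#h#'; at [12:16] → '#lu#'.
Every occurrence is swapped for '#'.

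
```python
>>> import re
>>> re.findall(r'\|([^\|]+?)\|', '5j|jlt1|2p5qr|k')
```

['jlt1']

Matches: at [2:8] match '|jlt1|', group 1 = 'jlt1'.
Because there's exactly one group, `findall` drops the full match and keeps group 1 from the one hit.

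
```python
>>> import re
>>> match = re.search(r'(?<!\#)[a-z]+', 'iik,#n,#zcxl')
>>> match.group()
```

`(?!…)`/`(?<!…)` only lets a position through if the neighbouring text does NOT match; no characters are consumed.
`re.search` scans for the first position where the pattern succeeds.
The match spans [0:3] → 'iik'.

'iik'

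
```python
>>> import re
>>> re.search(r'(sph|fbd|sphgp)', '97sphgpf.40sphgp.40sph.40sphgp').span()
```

(2, 5)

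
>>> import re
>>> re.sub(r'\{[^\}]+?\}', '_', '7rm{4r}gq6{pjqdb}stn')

Matches: at [3:7] → '{4r}'; at [10:17] → '{pjqdb}'.
`sub` substitutes '_' at each match site.

'7rm_gq6_stn'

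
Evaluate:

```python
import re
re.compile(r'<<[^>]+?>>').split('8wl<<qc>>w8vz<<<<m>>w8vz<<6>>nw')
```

Matches to split on: at [3:9] → '<<qc>>'; at [13:20] → '<<<<m>>'; at [24:29] → '<<6>>'.
Each match becomes a cut point; 4 segments remain.

['8wl', 'w8vz', 'w8vz', 'nw']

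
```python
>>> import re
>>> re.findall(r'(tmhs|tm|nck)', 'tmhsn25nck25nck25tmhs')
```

['tmhs', 'nck', 'nck', 'tmhs']

Alternation tries branches left to right and keeps the first one that lets the overall match succeed at that position.
`findall` collects group 1 from each match (4 total).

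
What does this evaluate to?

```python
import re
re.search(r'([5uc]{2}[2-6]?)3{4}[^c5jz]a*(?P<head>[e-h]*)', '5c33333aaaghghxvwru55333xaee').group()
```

'5c33333aaaghgh'

This matches exactly 2 of one of [5uc], then optionally a character in [2-6] (captured); then exactly 4 of the literal '3', then any character except [c5jz], then zero or more of the literal 'a'; then zero or more of a character in [e-h] (captured as 'head').
`re.search` scans for the first position where the pattern succeeds.
The match spans [0:14] → '5c33333aaaghgh'.
Captured: group 1 = '5c3', group 2 = 'ghgh'.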